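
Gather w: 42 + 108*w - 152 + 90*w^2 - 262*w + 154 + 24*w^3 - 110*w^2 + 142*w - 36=24*w^3 - 20*w^2 - 12*w + 8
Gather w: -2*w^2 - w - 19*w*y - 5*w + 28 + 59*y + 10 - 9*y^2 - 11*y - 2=-2*w^2 + w*(-19*y - 6) - 9*y^2 + 48*y + 36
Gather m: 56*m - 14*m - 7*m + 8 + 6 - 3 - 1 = 35*m + 10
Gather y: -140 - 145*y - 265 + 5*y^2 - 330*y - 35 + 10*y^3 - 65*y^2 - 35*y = 10*y^3 - 60*y^2 - 510*y - 440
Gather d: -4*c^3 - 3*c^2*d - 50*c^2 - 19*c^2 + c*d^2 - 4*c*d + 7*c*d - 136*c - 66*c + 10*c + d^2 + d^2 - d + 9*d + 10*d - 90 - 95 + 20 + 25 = -4*c^3 - 69*c^2 - 192*c + d^2*(c + 2) + d*(-3*c^2 + 3*c + 18) - 140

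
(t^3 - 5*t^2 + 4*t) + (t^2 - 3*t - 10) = t^3 - 4*t^2 + t - 10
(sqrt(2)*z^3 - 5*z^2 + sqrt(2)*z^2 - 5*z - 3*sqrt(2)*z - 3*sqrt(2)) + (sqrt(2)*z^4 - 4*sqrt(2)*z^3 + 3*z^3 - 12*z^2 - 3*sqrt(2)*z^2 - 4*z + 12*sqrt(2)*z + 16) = sqrt(2)*z^4 - 3*sqrt(2)*z^3 + 3*z^3 - 17*z^2 - 2*sqrt(2)*z^2 - 9*z + 9*sqrt(2)*z - 3*sqrt(2) + 16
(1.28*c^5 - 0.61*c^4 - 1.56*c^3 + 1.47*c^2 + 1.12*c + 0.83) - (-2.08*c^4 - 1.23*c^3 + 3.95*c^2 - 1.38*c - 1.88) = 1.28*c^5 + 1.47*c^4 - 0.33*c^3 - 2.48*c^2 + 2.5*c + 2.71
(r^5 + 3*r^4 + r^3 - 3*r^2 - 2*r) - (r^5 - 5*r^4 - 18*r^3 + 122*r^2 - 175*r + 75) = 8*r^4 + 19*r^3 - 125*r^2 + 173*r - 75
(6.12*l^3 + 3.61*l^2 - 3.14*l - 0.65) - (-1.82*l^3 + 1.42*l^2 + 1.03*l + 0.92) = 7.94*l^3 + 2.19*l^2 - 4.17*l - 1.57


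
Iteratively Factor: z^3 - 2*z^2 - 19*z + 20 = (z - 5)*(z^2 + 3*z - 4) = (z - 5)*(z + 4)*(z - 1)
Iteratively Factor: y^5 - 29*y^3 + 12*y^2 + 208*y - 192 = (y + 4)*(y^4 - 4*y^3 - 13*y^2 + 64*y - 48) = (y - 4)*(y + 4)*(y^3 - 13*y + 12) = (y - 4)*(y - 3)*(y + 4)*(y^2 + 3*y - 4) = (y - 4)*(y - 3)*(y + 4)^2*(y - 1)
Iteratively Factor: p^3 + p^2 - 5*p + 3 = (p + 3)*(p^2 - 2*p + 1) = (p - 1)*(p + 3)*(p - 1)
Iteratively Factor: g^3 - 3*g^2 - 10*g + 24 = (g - 2)*(g^2 - g - 12) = (g - 4)*(g - 2)*(g + 3)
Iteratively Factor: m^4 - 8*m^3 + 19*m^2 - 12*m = (m - 4)*(m^3 - 4*m^2 + 3*m) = m*(m - 4)*(m^2 - 4*m + 3) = m*(m - 4)*(m - 3)*(m - 1)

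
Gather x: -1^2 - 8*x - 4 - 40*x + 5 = -48*x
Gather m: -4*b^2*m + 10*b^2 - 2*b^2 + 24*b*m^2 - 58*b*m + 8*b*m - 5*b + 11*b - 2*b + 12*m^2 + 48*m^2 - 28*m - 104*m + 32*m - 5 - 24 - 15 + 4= 8*b^2 + 4*b + m^2*(24*b + 60) + m*(-4*b^2 - 50*b - 100) - 40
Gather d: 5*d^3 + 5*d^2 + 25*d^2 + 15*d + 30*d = 5*d^3 + 30*d^2 + 45*d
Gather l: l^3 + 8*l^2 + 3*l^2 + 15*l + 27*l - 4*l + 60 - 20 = l^3 + 11*l^2 + 38*l + 40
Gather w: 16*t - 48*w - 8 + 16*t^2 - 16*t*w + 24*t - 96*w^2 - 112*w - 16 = 16*t^2 + 40*t - 96*w^2 + w*(-16*t - 160) - 24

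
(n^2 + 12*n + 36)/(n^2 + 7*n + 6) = (n + 6)/(n + 1)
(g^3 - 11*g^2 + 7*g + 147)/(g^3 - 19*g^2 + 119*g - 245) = (g + 3)/(g - 5)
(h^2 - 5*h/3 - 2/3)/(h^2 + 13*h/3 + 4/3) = (h - 2)/(h + 4)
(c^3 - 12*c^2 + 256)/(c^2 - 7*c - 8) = (c^2 - 4*c - 32)/(c + 1)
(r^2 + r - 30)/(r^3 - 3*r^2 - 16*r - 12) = (-r^2 - r + 30)/(-r^3 + 3*r^2 + 16*r + 12)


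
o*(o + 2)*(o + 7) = o^3 + 9*o^2 + 14*o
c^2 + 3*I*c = c*(c + 3*I)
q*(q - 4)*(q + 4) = q^3 - 16*q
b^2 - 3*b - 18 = (b - 6)*(b + 3)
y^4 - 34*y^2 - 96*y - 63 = (y - 7)*(y + 1)*(y + 3)^2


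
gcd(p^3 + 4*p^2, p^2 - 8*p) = p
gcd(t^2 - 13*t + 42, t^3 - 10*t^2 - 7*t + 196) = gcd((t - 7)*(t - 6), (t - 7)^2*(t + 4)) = t - 7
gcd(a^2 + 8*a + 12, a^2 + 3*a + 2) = a + 2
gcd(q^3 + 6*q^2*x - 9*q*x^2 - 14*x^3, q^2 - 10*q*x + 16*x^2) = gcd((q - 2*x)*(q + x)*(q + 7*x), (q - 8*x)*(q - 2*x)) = -q + 2*x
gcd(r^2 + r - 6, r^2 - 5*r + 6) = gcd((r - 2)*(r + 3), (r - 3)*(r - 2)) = r - 2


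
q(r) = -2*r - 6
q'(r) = -2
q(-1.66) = -2.68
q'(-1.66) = -2.00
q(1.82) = -9.64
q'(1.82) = -2.00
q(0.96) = -7.92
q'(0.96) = -2.00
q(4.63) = -15.26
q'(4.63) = -2.00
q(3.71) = -13.42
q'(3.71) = -2.00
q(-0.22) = -5.56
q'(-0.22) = -2.00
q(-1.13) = -3.74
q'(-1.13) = -2.00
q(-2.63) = -0.74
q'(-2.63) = -2.00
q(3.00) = -12.00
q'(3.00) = -2.00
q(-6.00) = 6.00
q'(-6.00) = -2.00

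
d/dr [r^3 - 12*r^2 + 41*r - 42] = 3*r^2 - 24*r + 41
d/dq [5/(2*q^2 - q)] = 5*(1 - 4*q)/(q^2*(2*q - 1)^2)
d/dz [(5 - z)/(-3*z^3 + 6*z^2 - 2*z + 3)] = (3*z^3 - 6*z^2 + 2*z - (z - 5)*(9*z^2 - 12*z + 2) - 3)/(3*z^3 - 6*z^2 + 2*z - 3)^2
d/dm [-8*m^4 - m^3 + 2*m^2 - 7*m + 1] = -32*m^3 - 3*m^2 + 4*m - 7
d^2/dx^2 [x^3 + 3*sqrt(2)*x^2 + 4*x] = 6*x + 6*sqrt(2)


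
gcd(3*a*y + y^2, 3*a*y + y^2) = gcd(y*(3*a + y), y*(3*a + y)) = 3*a*y + y^2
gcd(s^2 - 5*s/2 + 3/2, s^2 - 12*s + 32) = 1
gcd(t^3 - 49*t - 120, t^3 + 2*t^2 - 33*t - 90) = t^2 + 8*t + 15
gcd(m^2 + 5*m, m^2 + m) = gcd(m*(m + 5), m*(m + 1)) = m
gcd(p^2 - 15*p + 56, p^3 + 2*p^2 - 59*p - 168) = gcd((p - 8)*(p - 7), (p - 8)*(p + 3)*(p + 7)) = p - 8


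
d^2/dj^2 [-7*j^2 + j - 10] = -14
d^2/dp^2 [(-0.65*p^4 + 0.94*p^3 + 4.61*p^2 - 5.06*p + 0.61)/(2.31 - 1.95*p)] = (14.82975*p^4 - 53.9955*p^3 + 67.02696*p^2 - 30.095604*p - 8.25235200000001)/(7.414875*p^3 - 26.351325*p^2 + 31.216185*p - 12.326391)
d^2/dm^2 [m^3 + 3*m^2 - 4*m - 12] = 6*m + 6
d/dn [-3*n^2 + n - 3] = 1 - 6*n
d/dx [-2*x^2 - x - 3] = -4*x - 1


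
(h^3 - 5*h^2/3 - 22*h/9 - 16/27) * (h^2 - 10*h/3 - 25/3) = h^5 - 5*h^4 - 47*h^3/9 + 193*h^2/9 + 1810*h/81 + 400/81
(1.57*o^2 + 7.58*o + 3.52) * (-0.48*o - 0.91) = -0.7536*o^3 - 5.0671*o^2 - 8.5874*o - 3.2032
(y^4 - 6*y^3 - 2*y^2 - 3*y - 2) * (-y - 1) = -y^5 + 5*y^4 + 8*y^3 + 5*y^2 + 5*y + 2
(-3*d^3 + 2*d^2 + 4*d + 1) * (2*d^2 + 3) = -6*d^5 + 4*d^4 - d^3 + 8*d^2 + 12*d + 3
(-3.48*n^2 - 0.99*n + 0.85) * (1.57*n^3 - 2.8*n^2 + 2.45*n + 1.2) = -5.4636*n^5 + 8.1897*n^4 - 4.4195*n^3 - 8.9815*n^2 + 0.8945*n + 1.02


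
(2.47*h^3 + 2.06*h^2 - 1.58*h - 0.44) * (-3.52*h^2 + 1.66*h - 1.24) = -8.6944*h^5 - 3.151*h^4 + 5.9184*h^3 - 3.6284*h^2 + 1.2288*h + 0.5456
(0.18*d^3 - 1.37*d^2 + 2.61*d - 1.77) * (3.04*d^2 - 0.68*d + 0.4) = 0.5472*d^5 - 4.2872*d^4 + 8.938*d^3 - 7.7036*d^2 + 2.2476*d - 0.708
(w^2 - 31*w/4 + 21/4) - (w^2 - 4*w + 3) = 9/4 - 15*w/4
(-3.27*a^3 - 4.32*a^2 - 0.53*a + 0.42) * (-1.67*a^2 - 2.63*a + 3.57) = 5.4609*a^5 + 15.8145*a^4 + 0.572800000000001*a^3 - 14.7299*a^2 - 2.9967*a + 1.4994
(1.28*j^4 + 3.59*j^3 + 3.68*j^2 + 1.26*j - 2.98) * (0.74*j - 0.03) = 0.9472*j^5 + 2.6182*j^4 + 2.6155*j^3 + 0.822*j^2 - 2.243*j + 0.0894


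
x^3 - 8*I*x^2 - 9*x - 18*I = (x - 6*I)*(x - 3*I)*(x + I)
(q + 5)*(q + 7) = q^2 + 12*q + 35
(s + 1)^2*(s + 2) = s^3 + 4*s^2 + 5*s + 2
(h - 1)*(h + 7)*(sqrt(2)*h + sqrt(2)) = sqrt(2)*h^3 + 7*sqrt(2)*h^2 - sqrt(2)*h - 7*sqrt(2)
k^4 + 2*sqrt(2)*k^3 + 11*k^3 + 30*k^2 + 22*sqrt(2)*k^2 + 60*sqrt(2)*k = k*(k + 5)*(k + 6)*(k + 2*sqrt(2))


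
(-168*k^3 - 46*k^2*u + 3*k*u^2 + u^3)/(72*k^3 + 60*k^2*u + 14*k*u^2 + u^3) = (-28*k^2 - 3*k*u + u^2)/(12*k^2 + 8*k*u + u^2)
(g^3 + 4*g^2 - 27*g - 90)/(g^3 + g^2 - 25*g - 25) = (g^2 + 9*g + 18)/(g^2 + 6*g + 5)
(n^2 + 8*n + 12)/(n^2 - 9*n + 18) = (n^2 + 8*n + 12)/(n^2 - 9*n + 18)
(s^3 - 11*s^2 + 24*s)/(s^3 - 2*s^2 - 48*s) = (s - 3)/(s + 6)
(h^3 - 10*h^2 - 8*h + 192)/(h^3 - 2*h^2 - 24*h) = (h - 8)/h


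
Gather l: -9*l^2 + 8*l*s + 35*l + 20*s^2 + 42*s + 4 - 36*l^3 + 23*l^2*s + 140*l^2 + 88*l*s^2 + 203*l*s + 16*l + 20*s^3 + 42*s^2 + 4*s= -36*l^3 + l^2*(23*s + 131) + l*(88*s^2 + 211*s + 51) + 20*s^3 + 62*s^2 + 46*s + 4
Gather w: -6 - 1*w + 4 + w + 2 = 0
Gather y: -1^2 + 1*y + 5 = y + 4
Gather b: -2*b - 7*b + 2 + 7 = 9 - 9*b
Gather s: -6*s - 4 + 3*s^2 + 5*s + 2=3*s^2 - s - 2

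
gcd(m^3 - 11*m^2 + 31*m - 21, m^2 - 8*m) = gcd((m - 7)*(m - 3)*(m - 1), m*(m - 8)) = 1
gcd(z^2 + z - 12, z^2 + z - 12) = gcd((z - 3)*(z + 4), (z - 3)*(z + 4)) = z^2 + z - 12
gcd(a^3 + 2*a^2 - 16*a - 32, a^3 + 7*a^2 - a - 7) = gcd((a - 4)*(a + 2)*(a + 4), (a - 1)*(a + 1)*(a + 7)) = 1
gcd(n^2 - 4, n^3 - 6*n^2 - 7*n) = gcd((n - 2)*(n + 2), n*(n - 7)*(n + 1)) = 1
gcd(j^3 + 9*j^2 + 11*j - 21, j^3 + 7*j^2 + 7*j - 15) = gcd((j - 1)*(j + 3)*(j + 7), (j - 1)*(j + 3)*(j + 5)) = j^2 + 2*j - 3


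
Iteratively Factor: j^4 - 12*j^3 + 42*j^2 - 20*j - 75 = (j - 5)*(j^3 - 7*j^2 + 7*j + 15) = (j - 5)*(j + 1)*(j^2 - 8*j + 15) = (j - 5)^2*(j + 1)*(j - 3)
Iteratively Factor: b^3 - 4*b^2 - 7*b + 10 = (b - 1)*(b^2 - 3*b - 10) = (b - 1)*(b + 2)*(b - 5)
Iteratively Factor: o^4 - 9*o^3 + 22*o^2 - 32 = (o + 1)*(o^3 - 10*o^2 + 32*o - 32) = (o - 4)*(o + 1)*(o^2 - 6*o + 8) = (o - 4)*(o - 2)*(o + 1)*(o - 4)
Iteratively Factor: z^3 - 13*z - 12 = (z - 4)*(z^2 + 4*z + 3) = (z - 4)*(z + 3)*(z + 1)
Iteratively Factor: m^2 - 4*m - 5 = (m + 1)*(m - 5)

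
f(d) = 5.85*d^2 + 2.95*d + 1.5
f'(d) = 11.7*d + 2.95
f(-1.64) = 12.40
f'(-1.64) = -16.24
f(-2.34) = 26.63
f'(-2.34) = -24.43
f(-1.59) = 11.60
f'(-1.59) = -15.65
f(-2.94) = 43.39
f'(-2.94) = -31.45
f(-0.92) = 3.74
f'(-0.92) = -7.81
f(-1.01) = 4.49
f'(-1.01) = -8.87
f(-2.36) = 27.12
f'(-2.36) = -24.66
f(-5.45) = 159.18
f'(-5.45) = -60.82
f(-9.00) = 448.80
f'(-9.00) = -102.35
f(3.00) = 63.00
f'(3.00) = 38.05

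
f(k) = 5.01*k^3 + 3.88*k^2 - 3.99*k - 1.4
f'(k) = 15.03*k^2 + 7.76*k - 3.99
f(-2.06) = -20.51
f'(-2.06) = 43.81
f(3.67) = 283.86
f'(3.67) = 226.93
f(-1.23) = 0.05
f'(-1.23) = 9.20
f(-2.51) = -46.17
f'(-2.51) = 71.22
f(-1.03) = 1.35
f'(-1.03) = 3.96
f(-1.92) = -14.90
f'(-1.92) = 36.52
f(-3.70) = -187.29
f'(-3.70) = 173.06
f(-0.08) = -1.06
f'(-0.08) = -4.51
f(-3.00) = -89.78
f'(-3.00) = 108.00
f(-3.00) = -89.78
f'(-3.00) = 108.00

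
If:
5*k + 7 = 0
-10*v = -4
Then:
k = -7/5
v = 2/5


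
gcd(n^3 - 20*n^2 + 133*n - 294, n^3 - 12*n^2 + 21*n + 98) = n^2 - 14*n + 49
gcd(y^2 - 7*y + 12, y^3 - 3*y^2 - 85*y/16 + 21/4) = y - 4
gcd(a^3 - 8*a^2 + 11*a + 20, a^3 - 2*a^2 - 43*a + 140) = a^2 - 9*a + 20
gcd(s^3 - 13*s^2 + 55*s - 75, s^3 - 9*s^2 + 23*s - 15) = s^2 - 8*s + 15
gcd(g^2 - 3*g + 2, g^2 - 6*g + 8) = g - 2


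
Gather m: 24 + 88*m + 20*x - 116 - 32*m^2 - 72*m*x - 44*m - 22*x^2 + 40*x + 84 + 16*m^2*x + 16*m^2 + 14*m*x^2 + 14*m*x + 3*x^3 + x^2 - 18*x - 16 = m^2*(16*x - 16) + m*(14*x^2 - 58*x + 44) + 3*x^3 - 21*x^2 + 42*x - 24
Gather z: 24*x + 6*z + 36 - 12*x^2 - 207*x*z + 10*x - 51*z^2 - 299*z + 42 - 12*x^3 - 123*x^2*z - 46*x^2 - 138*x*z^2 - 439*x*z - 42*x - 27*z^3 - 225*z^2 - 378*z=-12*x^3 - 58*x^2 - 8*x - 27*z^3 + z^2*(-138*x - 276) + z*(-123*x^2 - 646*x - 671) + 78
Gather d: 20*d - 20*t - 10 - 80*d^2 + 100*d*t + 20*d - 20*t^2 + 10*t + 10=-80*d^2 + d*(100*t + 40) - 20*t^2 - 10*t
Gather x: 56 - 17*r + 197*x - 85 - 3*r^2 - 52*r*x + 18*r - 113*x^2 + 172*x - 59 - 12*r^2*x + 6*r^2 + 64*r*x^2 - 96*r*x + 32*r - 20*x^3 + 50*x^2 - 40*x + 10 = 3*r^2 + 33*r - 20*x^3 + x^2*(64*r - 63) + x*(-12*r^2 - 148*r + 329) - 78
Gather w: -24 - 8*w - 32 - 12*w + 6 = -20*w - 50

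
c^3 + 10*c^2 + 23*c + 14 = (c + 1)*(c + 2)*(c + 7)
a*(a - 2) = a^2 - 2*a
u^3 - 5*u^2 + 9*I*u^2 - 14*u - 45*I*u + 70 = (u - 5)*(u + 2*I)*(u + 7*I)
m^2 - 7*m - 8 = (m - 8)*(m + 1)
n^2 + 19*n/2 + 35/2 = (n + 5/2)*(n + 7)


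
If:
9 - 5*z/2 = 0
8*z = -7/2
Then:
No Solution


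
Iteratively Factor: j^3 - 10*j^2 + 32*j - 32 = (j - 4)*(j^2 - 6*j + 8) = (j - 4)*(j - 2)*(j - 4)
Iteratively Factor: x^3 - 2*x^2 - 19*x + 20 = (x - 1)*(x^2 - x - 20) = (x - 5)*(x - 1)*(x + 4)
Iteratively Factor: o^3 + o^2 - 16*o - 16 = (o - 4)*(o^2 + 5*o + 4) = (o - 4)*(o + 4)*(o + 1)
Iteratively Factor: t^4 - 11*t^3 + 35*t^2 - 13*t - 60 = (t - 5)*(t^3 - 6*t^2 + 5*t + 12) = (t - 5)*(t - 3)*(t^2 - 3*t - 4) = (t - 5)*(t - 3)*(t + 1)*(t - 4)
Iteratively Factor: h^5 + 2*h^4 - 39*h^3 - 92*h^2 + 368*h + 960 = (h + 3)*(h^4 - h^3 - 36*h^2 + 16*h + 320) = (h - 5)*(h + 3)*(h^3 + 4*h^2 - 16*h - 64) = (h - 5)*(h + 3)*(h + 4)*(h^2 - 16) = (h - 5)*(h + 3)*(h + 4)^2*(h - 4)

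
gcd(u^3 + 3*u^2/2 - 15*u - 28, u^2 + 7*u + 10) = u + 2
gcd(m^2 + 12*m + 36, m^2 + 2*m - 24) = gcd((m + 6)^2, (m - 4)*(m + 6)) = m + 6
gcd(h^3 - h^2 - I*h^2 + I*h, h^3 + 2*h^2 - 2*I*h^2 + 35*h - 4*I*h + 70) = 1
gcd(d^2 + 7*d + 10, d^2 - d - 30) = d + 5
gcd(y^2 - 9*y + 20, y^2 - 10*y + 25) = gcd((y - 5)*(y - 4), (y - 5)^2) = y - 5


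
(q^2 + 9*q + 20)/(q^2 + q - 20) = (q + 4)/(q - 4)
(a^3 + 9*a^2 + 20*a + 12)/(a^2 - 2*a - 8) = (a^2 + 7*a + 6)/(a - 4)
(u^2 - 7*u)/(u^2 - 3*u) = (u - 7)/(u - 3)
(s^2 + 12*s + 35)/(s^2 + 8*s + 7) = (s + 5)/(s + 1)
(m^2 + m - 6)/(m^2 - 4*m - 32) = (-m^2 - m + 6)/(-m^2 + 4*m + 32)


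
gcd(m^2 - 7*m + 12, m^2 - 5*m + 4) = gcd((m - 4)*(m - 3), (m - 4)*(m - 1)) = m - 4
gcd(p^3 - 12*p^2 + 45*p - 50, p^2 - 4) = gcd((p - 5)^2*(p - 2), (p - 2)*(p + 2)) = p - 2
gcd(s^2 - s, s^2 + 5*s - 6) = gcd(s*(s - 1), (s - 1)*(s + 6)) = s - 1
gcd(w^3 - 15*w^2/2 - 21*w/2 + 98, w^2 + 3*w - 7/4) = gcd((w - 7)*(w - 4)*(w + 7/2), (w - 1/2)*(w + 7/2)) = w + 7/2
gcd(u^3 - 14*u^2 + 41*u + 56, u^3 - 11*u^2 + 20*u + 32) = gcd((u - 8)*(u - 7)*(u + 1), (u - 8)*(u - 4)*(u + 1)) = u^2 - 7*u - 8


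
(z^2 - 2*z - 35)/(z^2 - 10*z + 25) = (z^2 - 2*z - 35)/(z^2 - 10*z + 25)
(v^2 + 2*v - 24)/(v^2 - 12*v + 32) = (v + 6)/(v - 8)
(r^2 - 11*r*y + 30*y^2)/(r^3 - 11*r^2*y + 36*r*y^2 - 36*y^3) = (r - 5*y)/(r^2 - 5*r*y + 6*y^2)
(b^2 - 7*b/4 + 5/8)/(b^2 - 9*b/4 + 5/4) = (b - 1/2)/(b - 1)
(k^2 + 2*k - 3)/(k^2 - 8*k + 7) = (k + 3)/(k - 7)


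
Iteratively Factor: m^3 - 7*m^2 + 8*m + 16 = (m + 1)*(m^2 - 8*m + 16) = (m - 4)*(m + 1)*(m - 4)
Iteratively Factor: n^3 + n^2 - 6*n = (n)*(n^2 + n - 6) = n*(n - 2)*(n + 3)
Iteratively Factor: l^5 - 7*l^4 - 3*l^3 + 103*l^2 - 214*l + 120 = (l - 3)*(l^4 - 4*l^3 - 15*l^2 + 58*l - 40) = (l - 5)*(l - 3)*(l^3 + l^2 - 10*l + 8) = (l - 5)*(l - 3)*(l - 2)*(l^2 + 3*l - 4) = (l - 5)*(l - 3)*(l - 2)*(l - 1)*(l + 4)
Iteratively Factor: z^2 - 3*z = (z)*(z - 3)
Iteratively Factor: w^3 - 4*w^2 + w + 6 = (w - 3)*(w^2 - w - 2) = (w - 3)*(w - 2)*(w + 1)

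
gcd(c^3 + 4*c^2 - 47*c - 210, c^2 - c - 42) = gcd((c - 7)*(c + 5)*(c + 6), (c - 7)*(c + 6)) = c^2 - c - 42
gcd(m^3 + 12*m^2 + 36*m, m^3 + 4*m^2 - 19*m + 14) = 1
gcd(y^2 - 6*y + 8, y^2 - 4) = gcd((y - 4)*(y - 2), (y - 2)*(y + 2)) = y - 2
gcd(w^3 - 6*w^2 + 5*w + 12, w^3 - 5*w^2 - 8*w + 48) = w - 4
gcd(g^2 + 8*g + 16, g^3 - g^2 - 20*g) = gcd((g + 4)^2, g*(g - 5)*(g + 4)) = g + 4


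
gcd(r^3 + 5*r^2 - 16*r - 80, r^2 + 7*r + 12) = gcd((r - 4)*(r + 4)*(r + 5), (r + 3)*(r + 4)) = r + 4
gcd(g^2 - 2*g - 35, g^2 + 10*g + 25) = g + 5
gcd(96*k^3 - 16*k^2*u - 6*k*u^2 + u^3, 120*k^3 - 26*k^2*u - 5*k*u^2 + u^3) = 24*k^2 - 10*k*u + u^2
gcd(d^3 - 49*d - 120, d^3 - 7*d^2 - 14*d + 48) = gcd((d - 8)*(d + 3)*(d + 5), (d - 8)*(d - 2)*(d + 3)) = d^2 - 5*d - 24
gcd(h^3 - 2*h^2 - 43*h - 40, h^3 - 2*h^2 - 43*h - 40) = h^3 - 2*h^2 - 43*h - 40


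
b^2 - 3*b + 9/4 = (b - 3/2)^2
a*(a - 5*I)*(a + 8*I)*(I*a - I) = I*a^4 - 3*a^3 - I*a^3 + 3*a^2 + 40*I*a^2 - 40*I*a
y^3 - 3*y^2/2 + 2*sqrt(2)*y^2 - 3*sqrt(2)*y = y*(y - 3/2)*(y + 2*sqrt(2))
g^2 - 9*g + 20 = (g - 5)*(g - 4)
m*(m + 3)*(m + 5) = m^3 + 8*m^2 + 15*m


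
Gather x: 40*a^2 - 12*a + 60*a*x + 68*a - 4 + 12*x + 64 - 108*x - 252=40*a^2 + 56*a + x*(60*a - 96) - 192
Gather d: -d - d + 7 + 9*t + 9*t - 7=-2*d + 18*t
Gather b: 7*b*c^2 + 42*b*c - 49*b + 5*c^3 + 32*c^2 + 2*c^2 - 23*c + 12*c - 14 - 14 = b*(7*c^2 + 42*c - 49) + 5*c^3 + 34*c^2 - 11*c - 28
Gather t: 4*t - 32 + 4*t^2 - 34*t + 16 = 4*t^2 - 30*t - 16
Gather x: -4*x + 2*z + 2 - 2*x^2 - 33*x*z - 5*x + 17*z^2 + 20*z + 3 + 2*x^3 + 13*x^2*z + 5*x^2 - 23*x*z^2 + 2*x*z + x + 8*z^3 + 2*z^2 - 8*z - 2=2*x^3 + x^2*(13*z + 3) + x*(-23*z^2 - 31*z - 8) + 8*z^3 + 19*z^2 + 14*z + 3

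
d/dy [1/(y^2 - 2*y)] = 2*(1 - y)/(y^2*(y - 2)^2)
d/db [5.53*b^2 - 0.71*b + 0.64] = 11.06*b - 0.71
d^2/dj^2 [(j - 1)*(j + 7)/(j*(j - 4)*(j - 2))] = 2*(j^6 + 18*j^5 - 174*j^4 + 552*j^3 - 924*j^2 + 1008*j - 448)/(j^3*(j^6 - 18*j^5 + 132*j^4 - 504*j^3 + 1056*j^2 - 1152*j + 512))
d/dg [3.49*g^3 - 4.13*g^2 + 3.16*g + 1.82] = 10.47*g^2 - 8.26*g + 3.16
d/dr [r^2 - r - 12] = 2*r - 1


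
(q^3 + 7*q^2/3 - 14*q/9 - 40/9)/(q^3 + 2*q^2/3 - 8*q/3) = (q + 5/3)/q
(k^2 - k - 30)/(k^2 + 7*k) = (k^2 - k - 30)/(k*(k + 7))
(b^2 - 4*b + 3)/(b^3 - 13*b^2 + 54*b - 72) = (b - 1)/(b^2 - 10*b + 24)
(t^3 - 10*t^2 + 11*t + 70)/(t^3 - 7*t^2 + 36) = (t^2 - 12*t + 35)/(t^2 - 9*t + 18)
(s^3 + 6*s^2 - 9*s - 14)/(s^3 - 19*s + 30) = (s^2 + 8*s + 7)/(s^2 + 2*s - 15)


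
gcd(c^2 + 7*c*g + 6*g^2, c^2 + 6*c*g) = c + 6*g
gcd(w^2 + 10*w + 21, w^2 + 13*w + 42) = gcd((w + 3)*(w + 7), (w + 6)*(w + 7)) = w + 7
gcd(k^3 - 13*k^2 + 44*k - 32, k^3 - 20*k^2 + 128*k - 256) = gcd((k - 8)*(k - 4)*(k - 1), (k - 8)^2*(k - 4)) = k^2 - 12*k + 32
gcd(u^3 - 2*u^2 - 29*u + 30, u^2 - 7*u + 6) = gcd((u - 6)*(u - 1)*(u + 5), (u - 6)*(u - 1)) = u^2 - 7*u + 6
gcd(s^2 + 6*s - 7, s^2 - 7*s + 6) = s - 1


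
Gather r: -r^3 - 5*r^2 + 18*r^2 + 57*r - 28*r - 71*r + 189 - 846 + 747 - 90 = -r^3 + 13*r^2 - 42*r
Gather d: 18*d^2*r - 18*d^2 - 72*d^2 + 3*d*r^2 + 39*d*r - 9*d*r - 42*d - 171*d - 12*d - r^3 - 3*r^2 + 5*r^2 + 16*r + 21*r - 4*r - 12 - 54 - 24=d^2*(18*r - 90) + d*(3*r^2 + 30*r - 225) - r^3 + 2*r^2 + 33*r - 90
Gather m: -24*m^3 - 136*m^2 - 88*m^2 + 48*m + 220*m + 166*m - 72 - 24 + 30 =-24*m^3 - 224*m^2 + 434*m - 66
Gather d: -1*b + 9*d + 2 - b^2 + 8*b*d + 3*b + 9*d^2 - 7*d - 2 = -b^2 + 2*b + 9*d^2 + d*(8*b + 2)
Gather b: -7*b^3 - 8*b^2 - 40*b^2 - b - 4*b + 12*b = -7*b^3 - 48*b^2 + 7*b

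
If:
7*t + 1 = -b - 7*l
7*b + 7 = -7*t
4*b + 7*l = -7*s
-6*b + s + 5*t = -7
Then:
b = 8/87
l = 190/203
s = -86/87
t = -95/87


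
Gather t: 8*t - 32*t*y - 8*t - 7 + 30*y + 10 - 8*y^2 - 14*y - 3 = -32*t*y - 8*y^2 + 16*y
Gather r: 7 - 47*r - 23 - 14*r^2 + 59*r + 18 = -14*r^2 + 12*r + 2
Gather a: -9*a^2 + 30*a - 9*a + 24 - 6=-9*a^2 + 21*a + 18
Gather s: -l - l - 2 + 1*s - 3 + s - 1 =-2*l + 2*s - 6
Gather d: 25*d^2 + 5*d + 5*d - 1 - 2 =25*d^2 + 10*d - 3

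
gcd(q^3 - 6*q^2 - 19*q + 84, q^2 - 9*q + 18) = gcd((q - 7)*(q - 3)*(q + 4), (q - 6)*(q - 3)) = q - 3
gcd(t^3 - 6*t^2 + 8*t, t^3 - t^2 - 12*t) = t^2 - 4*t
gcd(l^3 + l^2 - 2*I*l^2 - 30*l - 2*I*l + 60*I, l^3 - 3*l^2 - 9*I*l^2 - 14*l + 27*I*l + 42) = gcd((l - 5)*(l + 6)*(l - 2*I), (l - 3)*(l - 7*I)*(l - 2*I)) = l - 2*I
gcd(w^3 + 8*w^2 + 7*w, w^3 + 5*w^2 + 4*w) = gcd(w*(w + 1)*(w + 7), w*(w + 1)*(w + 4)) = w^2 + w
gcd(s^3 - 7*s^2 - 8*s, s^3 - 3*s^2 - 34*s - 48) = s - 8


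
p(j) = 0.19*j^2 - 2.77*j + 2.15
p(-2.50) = 10.26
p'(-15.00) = -8.47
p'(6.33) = -0.36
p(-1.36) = 6.27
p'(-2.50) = -3.72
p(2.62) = -3.80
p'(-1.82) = -3.46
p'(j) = 0.38*j - 2.77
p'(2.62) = -1.77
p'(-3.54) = -4.12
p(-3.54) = 14.34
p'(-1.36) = -3.29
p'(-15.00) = -8.47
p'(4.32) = -1.13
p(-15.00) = 86.45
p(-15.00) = 86.45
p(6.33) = -7.77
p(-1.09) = 5.40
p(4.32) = -6.27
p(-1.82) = 7.82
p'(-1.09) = -3.18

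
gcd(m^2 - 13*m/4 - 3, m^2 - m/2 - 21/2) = 1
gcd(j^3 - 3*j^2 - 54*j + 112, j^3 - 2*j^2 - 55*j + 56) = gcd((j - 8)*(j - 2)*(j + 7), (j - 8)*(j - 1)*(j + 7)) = j^2 - j - 56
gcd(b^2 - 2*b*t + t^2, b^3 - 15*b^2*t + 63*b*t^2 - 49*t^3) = -b + t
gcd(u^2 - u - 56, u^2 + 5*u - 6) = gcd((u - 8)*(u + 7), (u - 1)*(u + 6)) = 1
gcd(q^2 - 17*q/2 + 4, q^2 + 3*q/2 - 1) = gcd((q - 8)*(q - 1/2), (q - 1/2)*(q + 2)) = q - 1/2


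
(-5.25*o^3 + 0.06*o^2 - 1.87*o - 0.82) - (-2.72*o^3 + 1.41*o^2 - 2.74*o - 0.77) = -2.53*o^3 - 1.35*o^2 + 0.87*o - 0.0499999999999999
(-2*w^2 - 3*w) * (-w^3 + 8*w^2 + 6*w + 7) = 2*w^5 - 13*w^4 - 36*w^3 - 32*w^2 - 21*w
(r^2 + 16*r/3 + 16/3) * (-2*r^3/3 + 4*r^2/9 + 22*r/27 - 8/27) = -2*r^5/3 - 28*r^4/9 - 10*r^3/27 + 520*r^2/81 + 224*r/81 - 128/81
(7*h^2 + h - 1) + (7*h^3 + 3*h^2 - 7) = 7*h^3 + 10*h^2 + h - 8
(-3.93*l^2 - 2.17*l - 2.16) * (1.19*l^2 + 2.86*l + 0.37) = -4.6767*l^4 - 13.8221*l^3 - 10.2307*l^2 - 6.9805*l - 0.7992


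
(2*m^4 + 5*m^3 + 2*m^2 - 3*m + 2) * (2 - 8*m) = -16*m^5 - 36*m^4 - 6*m^3 + 28*m^2 - 22*m + 4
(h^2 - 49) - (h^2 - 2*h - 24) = 2*h - 25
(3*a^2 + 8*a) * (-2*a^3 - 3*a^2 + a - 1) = -6*a^5 - 25*a^4 - 21*a^3 + 5*a^2 - 8*a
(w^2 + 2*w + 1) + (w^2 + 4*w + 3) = 2*w^2 + 6*w + 4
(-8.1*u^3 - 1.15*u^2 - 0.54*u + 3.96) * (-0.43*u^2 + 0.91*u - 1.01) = 3.483*u^5 - 6.8765*u^4 + 7.3667*u^3 - 1.0327*u^2 + 4.149*u - 3.9996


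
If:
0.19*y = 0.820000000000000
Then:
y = 4.32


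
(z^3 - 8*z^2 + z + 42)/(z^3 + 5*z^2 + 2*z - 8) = (z^2 - 10*z + 21)/(z^2 + 3*z - 4)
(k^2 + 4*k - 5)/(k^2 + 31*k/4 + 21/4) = 4*(k^2 + 4*k - 5)/(4*k^2 + 31*k + 21)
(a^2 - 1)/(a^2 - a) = (a + 1)/a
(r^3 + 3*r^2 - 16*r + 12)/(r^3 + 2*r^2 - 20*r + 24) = (r - 1)/(r - 2)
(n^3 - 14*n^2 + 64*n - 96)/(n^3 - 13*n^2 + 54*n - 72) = (n - 4)/(n - 3)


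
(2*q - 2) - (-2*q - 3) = 4*q + 1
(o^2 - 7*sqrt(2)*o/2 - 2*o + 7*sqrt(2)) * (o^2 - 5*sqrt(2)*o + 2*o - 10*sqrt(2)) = o^4 - 17*sqrt(2)*o^3/2 + 31*o^2 + 34*sqrt(2)*o - 140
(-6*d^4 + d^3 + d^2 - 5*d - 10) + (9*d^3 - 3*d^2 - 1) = -6*d^4 + 10*d^3 - 2*d^2 - 5*d - 11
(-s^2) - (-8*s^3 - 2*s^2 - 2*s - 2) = 8*s^3 + s^2 + 2*s + 2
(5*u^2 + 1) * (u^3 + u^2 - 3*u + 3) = 5*u^5 + 5*u^4 - 14*u^3 + 16*u^2 - 3*u + 3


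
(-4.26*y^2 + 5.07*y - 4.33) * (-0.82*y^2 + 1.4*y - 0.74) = 3.4932*y^4 - 10.1214*y^3 + 13.801*y^2 - 9.8138*y + 3.2042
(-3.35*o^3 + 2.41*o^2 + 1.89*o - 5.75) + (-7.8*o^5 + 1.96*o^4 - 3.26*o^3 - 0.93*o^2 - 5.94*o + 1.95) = -7.8*o^5 + 1.96*o^4 - 6.61*o^3 + 1.48*o^2 - 4.05*o - 3.8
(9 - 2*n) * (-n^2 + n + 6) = 2*n^3 - 11*n^2 - 3*n + 54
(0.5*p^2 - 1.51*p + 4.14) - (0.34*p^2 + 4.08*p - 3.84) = 0.16*p^2 - 5.59*p + 7.98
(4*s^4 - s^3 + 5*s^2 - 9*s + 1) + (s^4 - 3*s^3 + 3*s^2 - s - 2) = 5*s^4 - 4*s^3 + 8*s^2 - 10*s - 1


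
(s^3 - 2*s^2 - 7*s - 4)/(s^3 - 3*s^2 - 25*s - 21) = (s^2 - 3*s - 4)/(s^2 - 4*s - 21)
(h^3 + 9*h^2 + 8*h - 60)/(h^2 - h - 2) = (h^2 + 11*h + 30)/(h + 1)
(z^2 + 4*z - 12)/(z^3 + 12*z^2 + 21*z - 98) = (z + 6)/(z^2 + 14*z + 49)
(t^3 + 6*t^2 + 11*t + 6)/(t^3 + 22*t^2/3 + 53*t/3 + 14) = 3*(t + 1)/(3*t + 7)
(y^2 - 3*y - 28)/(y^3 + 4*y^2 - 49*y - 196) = 1/(y + 7)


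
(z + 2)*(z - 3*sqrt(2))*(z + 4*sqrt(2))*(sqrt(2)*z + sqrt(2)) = sqrt(2)*z^4 + 2*z^3 + 3*sqrt(2)*z^3 - 22*sqrt(2)*z^2 + 6*z^2 - 72*sqrt(2)*z + 4*z - 48*sqrt(2)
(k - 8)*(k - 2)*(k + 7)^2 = k^4 + 4*k^3 - 75*k^2 - 266*k + 784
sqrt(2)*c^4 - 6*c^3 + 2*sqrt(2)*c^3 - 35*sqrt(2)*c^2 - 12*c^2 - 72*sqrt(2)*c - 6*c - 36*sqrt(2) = (c + 1)*(c - 6*sqrt(2))*(c + 3*sqrt(2))*(sqrt(2)*c + sqrt(2))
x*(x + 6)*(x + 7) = x^3 + 13*x^2 + 42*x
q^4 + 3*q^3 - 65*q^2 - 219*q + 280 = (q - 8)*(q - 1)*(q + 5)*(q + 7)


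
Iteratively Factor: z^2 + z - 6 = (z + 3)*(z - 2)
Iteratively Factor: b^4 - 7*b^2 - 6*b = (b + 2)*(b^3 - 2*b^2 - 3*b) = b*(b + 2)*(b^2 - 2*b - 3) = b*(b - 3)*(b + 2)*(b + 1)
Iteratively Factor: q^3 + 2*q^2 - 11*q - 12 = (q + 1)*(q^2 + q - 12) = (q + 1)*(q + 4)*(q - 3)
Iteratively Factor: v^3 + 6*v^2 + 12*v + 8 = (v + 2)*(v^2 + 4*v + 4) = (v + 2)^2*(v + 2)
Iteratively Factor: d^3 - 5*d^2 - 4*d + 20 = (d - 5)*(d^2 - 4) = (d - 5)*(d + 2)*(d - 2)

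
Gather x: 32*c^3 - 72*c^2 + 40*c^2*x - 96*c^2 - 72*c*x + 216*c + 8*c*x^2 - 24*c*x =32*c^3 - 168*c^2 + 8*c*x^2 + 216*c + x*(40*c^2 - 96*c)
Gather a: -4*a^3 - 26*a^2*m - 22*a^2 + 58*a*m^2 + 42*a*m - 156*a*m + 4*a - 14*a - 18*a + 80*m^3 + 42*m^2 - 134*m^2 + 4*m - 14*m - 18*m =-4*a^3 + a^2*(-26*m - 22) + a*(58*m^2 - 114*m - 28) + 80*m^3 - 92*m^2 - 28*m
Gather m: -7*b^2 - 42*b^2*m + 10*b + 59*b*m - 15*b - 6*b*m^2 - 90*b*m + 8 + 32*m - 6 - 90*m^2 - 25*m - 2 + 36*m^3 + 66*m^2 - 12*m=-7*b^2 - 5*b + 36*m^3 + m^2*(-6*b - 24) + m*(-42*b^2 - 31*b - 5)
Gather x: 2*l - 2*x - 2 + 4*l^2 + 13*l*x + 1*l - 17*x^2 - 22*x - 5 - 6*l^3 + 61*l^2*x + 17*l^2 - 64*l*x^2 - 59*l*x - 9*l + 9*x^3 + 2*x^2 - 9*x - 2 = -6*l^3 + 21*l^2 - 6*l + 9*x^3 + x^2*(-64*l - 15) + x*(61*l^2 - 46*l - 33) - 9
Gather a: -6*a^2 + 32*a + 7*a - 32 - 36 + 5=-6*a^2 + 39*a - 63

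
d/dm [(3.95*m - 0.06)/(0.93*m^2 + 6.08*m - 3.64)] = (-3.6735*m^2 + 0.111599999999999*m - 14.0132)/(0.8649*m^4 + 11.3088*m^3 + 30.196*m^2 - 44.2624*m + 13.2496)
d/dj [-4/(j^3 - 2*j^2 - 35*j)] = 4*(3*j^2 - 4*j - 35)/(j^2*(-j^2 + 2*j + 35)^2)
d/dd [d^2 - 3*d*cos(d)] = 3*d*sin(d) + 2*d - 3*cos(d)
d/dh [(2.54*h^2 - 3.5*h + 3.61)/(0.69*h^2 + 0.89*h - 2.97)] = (4.6756*h^2 - 20.0694*h + 7.1821)/(0.4761*h^4 + 1.2282*h^3 - 3.3065*h^2 - 5.2866*h + 8.8209)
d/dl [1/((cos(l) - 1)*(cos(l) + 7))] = 2*(cos(l) + 3)*sin(l)/((cos(l) - 1)^2*(cos(l) + 7)^2)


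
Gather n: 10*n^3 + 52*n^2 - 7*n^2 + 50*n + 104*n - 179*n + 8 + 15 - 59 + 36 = 10*n^3 + 45*n^2 - 25*n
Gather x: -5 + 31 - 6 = 20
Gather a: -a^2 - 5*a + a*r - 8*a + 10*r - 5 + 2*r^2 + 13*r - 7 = -a^2 + a*(r - 13) + 2*r^2 + 23*r - 12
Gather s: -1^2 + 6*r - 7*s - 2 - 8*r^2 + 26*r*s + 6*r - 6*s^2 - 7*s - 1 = -8*r^2 + 12*r - 6*s^2 + s*(26*r - 14) - 4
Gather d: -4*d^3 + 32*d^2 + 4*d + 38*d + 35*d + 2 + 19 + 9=-4*d^3 + 32*d^2 + 77*d + 30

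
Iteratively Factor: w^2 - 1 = (w + 1)*(w - 1)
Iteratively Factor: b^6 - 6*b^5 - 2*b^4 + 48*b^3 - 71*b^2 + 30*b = (b - 1)*(b^5 - 5*b^4 - 7*b^3 + 41*b^2 - 30*b) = (b - 1)*(b + 3)*(b^4 - 8*b^3 + 17*b^2 - 10*b) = (b - 2)*(b - 1)*(b + 3)*(b^3 - 6*b^2 + 5*b) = (b - 5)*(b - 2)*(b - 1)*(b + 3)*(b^2 - b) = b*(b - 5)*(b - 2)*(b - 1)*(b + 3)*(b - 1)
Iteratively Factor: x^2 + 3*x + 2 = (x + 2)*(x + 1)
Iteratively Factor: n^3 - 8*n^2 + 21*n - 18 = (n - 2)*(n^2 - 6*n + 9) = (n - 3)*(n - 2)*(n - 3)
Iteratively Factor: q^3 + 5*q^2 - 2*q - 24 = (q + 4)*(q^2 + q - 6) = (q + 3)*(q + 4)*(q - 2)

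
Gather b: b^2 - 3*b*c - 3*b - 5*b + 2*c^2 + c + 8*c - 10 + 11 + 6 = b^2 + b*(-3*c - 8) + 2*c^2 + 9*c + 7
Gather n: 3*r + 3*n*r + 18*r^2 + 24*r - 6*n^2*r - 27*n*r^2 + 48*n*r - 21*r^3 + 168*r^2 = -6*n^2*r + n*(-27*r^2 + 51*r) - 21*r^3 + 186*r^2 + 27*r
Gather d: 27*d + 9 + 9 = 27*d + 18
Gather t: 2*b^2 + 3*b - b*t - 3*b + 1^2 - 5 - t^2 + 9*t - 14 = 2*b^2 - t^2 + t*(9 - b) - 18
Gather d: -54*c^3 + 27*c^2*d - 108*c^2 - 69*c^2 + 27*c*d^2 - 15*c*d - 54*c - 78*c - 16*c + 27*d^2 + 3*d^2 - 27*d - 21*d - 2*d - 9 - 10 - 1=-54*c^3 - 177*c^2 - 148*c + d^2*(27*c + 30) + d*(27*c^2 - 15*c - 50) - 20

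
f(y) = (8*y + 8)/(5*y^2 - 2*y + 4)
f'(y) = (2 - 10*y)*(8*y + 8)/(5*y^2 - 2*y + 4)^2 + 8/(5*y^2 - 2*y + 4)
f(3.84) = 0.55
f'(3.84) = -0.17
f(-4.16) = -0.26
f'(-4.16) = -0.03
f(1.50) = 1.63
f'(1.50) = -1.08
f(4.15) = 0.50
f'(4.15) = -0.15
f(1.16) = 2.06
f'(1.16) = -1.40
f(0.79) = 2.58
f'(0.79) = -1.31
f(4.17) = 0.50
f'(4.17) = -0.14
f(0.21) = 2.55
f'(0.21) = 2.04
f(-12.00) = -0.12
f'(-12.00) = -0.00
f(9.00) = 0.20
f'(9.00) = -0.03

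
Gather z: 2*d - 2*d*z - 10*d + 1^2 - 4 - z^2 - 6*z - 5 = -8*d - z^2 + z*(-2*d - 6) - 8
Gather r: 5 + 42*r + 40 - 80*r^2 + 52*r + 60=-80*r^2 + 94*r + 105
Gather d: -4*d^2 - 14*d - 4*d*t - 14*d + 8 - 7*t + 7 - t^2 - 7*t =-4*d^2 + d*(-4*t - 28) - t^2 - 14*t + 15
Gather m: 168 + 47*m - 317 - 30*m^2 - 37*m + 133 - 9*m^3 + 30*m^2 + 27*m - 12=-9*m^3 + 37*m - 28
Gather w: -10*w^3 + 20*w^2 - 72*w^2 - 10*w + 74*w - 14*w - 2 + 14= -10*w^3 - 52*w^2 + 50*w + 12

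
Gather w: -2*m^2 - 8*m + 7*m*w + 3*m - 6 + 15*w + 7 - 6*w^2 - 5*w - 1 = -2*m^2 - 5*m - 6*w^2 + w*(7*m + 10)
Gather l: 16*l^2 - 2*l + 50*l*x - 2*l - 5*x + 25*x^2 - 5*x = 16*l^2 + l*(50*x - 4) + 25*x^2 - 10*x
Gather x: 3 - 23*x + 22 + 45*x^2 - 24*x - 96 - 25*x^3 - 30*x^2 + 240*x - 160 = -25*x^3 + 15*x^2 + 193*x - 231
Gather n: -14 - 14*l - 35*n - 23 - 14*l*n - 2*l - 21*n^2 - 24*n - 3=-16*l - 21*n^2 + n*(-14*l - 59) - 40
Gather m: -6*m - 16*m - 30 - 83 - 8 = -22*m - 121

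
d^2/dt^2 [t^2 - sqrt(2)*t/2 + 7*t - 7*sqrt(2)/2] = 2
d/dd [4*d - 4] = 4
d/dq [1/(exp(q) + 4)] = -exp(q)/(exp(q) + 4)^2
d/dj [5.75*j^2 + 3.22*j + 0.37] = 11.5*j + 3.22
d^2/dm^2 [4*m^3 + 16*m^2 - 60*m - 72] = 24*m + 32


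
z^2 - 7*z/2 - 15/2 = (z - 5)*(z + 3/2)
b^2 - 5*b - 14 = (b - 7)*(b + 2)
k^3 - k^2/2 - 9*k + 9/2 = (k - 3)*(k - 1/2)*(k + 3)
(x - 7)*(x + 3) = x^2 - 4*x - 21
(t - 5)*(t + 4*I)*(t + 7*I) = t^3 - 5*t^2 + 11*I*t^2 - 28*t - 55*I*t + 140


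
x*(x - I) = x^2 - I*x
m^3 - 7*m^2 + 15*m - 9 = (m - 3)^2*(m - 1)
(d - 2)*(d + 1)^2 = d^3 - 3*d - 2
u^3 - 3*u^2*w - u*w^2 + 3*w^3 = (u - 3*w)*(u - w)*(u + w)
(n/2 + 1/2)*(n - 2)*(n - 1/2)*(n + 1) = n^4/2 - n^3/4 - 3*n^2/2 - n/4 + 1/2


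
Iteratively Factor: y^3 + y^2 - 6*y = (y + 3)*(y^2 - 2*y) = y*(y + 3)*(y - 2)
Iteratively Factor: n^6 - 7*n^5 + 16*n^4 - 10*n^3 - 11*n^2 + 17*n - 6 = (n - 1)*(n^5 - 6*n^4 + 10*n^3 - 11*n + 6) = (n - 1)*(n + 1)*(n^4 - 7*n^3 + 17*n^2 - 17*n + 6) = (n - 2)*(n - 1)*(n + 1)*(n^3 - 5*n^2 + 7*n - 3) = (n - 2)*(n - 1)^2*(n + 1)*(n^2 - 4*n + 3) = (n - 2)*(n - 1)^3*(n + 1)*(n - 3)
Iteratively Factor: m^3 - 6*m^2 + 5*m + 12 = (m + 1)*(m^2 - 7*m + 12) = (m - 4)*(m + 1)*(m - 3)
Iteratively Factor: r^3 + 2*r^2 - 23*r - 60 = (r + 3)*(r^2 - r - 20) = (r + 3)*(r + 4)*(r - 5)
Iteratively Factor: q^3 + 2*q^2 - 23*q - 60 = (q + 4)*(q^2 - 2*q - 15) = (q + 3)*(q + 4)*(q - 5)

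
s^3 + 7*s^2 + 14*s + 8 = (s + 1)*(s + 2)*(s + 4)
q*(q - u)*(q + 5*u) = q^3 + 4*q^2*u - 5*q*u^2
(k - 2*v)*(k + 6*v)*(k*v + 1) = k^3*v + 4*k^2*v^2 + k^2 - 12*k*v^3 + 4*k*v - 12*v^2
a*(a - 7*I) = a^2 - 7*I*a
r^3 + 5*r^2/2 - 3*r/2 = r*(r - 1/2)*(r + 3)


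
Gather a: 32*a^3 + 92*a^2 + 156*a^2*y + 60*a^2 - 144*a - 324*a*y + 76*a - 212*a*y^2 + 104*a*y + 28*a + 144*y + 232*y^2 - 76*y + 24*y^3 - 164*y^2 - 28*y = 32*a^3 + a^2*(156*y + 152) + a*(-212*y^2 - 220*y - 40) + 24*y^3 + 68*y^2 + 40*y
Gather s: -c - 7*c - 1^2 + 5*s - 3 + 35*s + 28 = -8*c + 40*s + 24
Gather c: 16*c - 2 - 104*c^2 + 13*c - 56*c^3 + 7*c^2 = -56*c^3 - 97*c^2 + 29*c - 2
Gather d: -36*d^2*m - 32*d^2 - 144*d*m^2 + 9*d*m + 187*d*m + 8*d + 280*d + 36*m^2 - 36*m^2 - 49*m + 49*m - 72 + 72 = d^2*(-36*m - 32) + d*(-144*m^2 + 196*m + 288)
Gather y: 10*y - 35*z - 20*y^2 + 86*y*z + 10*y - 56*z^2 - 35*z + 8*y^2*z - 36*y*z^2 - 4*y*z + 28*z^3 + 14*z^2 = y^2*(8*z - 20) + y*(-36*z^2 + 82*z + 20) + 28*z^3 - 42*z^2 - 70*z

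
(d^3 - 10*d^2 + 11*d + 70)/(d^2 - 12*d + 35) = d + 2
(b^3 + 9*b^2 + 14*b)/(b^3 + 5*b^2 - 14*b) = (b + 2)/(b - 2)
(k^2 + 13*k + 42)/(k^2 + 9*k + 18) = (k + 7)/(k + 3)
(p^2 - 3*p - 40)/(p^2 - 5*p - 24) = (p + 5)/(p + 3)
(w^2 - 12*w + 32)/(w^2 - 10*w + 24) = (w - 8)/(w - 6)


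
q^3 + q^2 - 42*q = q*(q - 6)*(q + 7)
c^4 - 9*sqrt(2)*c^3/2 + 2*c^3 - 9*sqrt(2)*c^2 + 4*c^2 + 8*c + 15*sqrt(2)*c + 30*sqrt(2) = (c + 2)*(c - 3*sqrt(2))*(c - 5*sqrt(2)/2)*(c + sqrt(2))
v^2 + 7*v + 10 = (v + 2)*(v + 5)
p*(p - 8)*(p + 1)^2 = p^4 - 6*p^3 - 15*p^2 - 8*p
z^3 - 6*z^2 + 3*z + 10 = (z - 5)*(z - 2)*(z + 1)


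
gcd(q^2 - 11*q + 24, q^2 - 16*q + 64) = q - 8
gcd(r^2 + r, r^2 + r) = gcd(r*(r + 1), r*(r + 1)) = r^2 + r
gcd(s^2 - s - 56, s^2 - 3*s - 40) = s - 8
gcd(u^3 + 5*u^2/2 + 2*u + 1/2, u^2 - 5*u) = 1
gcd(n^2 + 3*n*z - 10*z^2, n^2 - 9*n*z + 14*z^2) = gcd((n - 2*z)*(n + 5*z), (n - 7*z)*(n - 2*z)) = -n + 2*z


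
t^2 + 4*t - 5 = (t - 1)*(t + 5)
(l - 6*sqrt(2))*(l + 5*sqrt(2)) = l^2 - sqrt(2)*l - 60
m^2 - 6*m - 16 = (m - 8)*(m + 2)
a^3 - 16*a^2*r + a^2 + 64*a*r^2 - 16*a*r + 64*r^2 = (a + 1)*(a - 8*r)^2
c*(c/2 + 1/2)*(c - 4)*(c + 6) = c^4/2 + 3*c^3/2 - 11*c^2 - 12*c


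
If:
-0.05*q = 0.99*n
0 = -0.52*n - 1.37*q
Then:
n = 0.00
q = 0.00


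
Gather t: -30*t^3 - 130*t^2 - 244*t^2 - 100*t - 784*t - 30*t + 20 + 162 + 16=-30*t^3 - 374*t^2 - 914*t + 198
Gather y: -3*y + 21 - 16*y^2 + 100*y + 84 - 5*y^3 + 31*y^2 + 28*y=-5*y^3 + 15*y^2 + 125*y + 105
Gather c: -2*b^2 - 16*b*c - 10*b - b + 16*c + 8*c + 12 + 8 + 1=-2*b^2 - 11*b + c*(24 - 16*b) + 21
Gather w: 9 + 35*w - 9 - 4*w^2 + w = -4*w^2 + 36*w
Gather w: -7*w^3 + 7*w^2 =-7*w^3 + 7*w^2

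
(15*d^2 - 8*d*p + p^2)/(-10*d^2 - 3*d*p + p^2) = (-3*d + p)/(2*d + p)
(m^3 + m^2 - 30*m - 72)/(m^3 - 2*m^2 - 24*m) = (m + 3)/m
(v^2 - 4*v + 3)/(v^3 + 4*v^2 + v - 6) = (v - 3)/(v^2 + 5*v + 6)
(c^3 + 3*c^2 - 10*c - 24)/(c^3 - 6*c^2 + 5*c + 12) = (c^2 + 6*c + 8)/(c^2 - 3*c - 4)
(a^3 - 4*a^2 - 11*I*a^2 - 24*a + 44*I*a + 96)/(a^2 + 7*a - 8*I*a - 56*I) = (a^2 - a*(4 + 3*I) + 12*I)/(a + 7)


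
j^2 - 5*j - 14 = (j - 7)*(j + 2)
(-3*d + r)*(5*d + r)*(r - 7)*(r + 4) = -15*d^2*r^2 + 45*d^2*r + 420*d^2 + 2*d*r^3 - 6*d*r^2 - 56*d*r + r^4 - 3*r^3 - 28*r^2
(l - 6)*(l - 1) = l^2 - 7*l + 6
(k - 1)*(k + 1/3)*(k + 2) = k^3 + 4*k^2/3 - 5*k/3 - 2/3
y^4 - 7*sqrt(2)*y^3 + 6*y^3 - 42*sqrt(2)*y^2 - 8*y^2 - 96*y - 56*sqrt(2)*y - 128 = (y + 2)*(y + 4)*(y - 8*sqrt(2))*(y + sqrt(2))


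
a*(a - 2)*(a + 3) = a^3 + a^2 - 6*a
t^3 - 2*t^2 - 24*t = t*(t - 6)*(t + 4)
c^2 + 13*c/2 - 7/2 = (c - 1/2)*(c + 7)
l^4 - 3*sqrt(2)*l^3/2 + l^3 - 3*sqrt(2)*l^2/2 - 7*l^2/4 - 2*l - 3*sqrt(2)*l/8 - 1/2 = (l + 1/2)*(l - 2*sqrt(2))*(sqrt(2)*l/2 + 1/2)*(sqrt(2)*l + sqrt(2)/2)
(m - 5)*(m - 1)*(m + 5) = m^3 - m^2 - 25*m + 25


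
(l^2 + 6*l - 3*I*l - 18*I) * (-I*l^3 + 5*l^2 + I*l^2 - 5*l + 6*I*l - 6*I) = -I*l^5 + 2*l^4 - 5*I*l^4 + 10*l^3 - 3*I*l^3 + 6*l^2 - 45*I*l^2 + 90*l + 54*I*l - 108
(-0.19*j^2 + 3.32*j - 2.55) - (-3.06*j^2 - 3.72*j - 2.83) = 2.87*j^2 + 7.04*j + 0.28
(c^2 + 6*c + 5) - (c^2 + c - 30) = 5*c + 35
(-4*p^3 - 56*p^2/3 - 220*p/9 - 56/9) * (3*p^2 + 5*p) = -12*p^5 - 76*p^4 - 500*p^3/3 - 1268*p^2/9 - 280*p/9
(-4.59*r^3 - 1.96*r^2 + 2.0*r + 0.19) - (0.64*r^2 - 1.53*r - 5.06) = -4.59*r^3 - 2.6*r^2 + 3.53*r + 5.25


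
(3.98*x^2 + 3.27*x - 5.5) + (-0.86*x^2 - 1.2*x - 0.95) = 3.12*x^2 + 2.07*x - 6.45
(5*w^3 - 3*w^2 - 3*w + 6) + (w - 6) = 5*w^3 - 3*w^2 - 2*w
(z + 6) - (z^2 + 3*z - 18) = -z^2 - 2*z + 24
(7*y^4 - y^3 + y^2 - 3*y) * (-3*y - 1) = -21*y^5 - 4*y^4 - 2*y^3 + 8*y^2 + 3*y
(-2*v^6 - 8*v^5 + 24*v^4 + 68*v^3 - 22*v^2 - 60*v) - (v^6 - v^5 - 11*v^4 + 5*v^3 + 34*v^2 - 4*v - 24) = -3*v^6 - 7*v^5 + 35*v^4 + 63*v^3 - 56*v^2 - 56*v + 24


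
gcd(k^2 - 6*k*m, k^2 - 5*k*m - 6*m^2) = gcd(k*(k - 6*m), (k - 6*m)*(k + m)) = k - 6*m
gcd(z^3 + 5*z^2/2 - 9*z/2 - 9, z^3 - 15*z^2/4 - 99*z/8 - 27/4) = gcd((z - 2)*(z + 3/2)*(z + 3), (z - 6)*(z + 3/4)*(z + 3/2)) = z + 3/2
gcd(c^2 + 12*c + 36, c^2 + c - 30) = c + 6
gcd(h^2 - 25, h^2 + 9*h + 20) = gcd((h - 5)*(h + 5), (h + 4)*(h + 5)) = h + 5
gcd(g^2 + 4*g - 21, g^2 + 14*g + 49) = g + 7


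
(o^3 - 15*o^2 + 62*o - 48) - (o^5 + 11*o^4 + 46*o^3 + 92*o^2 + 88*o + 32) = -o^5 - 11*o^4 - 45*o^3 - 107*o^2 - 26*o - 80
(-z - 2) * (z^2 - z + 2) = -z^3 - z^2 - 4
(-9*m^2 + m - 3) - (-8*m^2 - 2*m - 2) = -m^2 + 3*m - 1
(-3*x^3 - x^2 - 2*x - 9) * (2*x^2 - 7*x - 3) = -6*x^5 + 19*x^4 + 12*x^3 - x^2 + 69*x + 27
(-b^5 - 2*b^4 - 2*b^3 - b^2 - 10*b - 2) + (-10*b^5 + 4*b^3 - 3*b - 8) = -11*b^5 - 2*b^4 + 2*b^3 - b^2 - 13*b - 10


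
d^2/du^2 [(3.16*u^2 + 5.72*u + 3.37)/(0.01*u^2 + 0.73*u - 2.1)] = (-0.044992*u^3 + 0.400182*u^2 + 0.868325999999997*u + 49.142006)/(1.0e-6*u^6 + 0.000219*u^5 + 0.015357*u^4 + 0.297037*u^3 - 3.22497*u^2 + 9.6579*u - 9.261)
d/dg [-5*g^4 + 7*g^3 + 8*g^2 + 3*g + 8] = -20*g^3 + 21*g^2 + 16*g + 3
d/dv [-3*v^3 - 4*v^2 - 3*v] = -9*v^2 - 8*v - 3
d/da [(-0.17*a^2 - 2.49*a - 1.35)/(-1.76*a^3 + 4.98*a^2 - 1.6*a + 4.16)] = (-0.2992*a^4 - 8.7648*a^3 + 5.5442*a^2 + 12.0316*a - 12.5184)/(3.0976*a^6 - 17.5296*a^5 + 30.4324*a^4 - 30.5792*a^3 + 43.9936*a^2 - 13.312*a + 17.3056)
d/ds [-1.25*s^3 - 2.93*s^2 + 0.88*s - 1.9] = -3.75*s^2 - 5.86*s + 0.88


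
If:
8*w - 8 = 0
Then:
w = 1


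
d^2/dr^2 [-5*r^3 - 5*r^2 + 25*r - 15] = -30*r - 10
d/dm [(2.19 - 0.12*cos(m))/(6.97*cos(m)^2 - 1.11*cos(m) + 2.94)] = (-0.8364*cos(m)^2 + 30.5286*cos(m) - 2.0781)*sin(m)/(48.5809*cos(m)^4 - 15.4734*cos(m)^3 + 42.2157*cos(m)^2 - 6.5268*cos(m) + 8.6436)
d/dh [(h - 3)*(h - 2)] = 2*h - 5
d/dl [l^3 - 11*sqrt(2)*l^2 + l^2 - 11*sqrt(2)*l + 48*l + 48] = 3*l^2 - 22*sqrt(2)*l + 2*l - 11*sqrt(2) + 48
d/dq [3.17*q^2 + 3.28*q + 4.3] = 6.34*q + 3.28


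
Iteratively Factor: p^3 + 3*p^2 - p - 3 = (p + 3)*(p^2 - 1) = (p + 1)*(p + 3)*(p - 1)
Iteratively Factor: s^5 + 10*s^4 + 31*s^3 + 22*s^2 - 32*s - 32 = (s + 2)*(s^4 + 8*s^3 + 15*s^2 - 8*s - 16) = (s + 1)*(s + 2)*(s^3 + 7*s^2 + 8*s - 16) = (s - 1)*(s + 1)*(s + 2)*(s^2 + 8*s + 16) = (s - 1)*(s + 1)*(s + 2)*(s + 4)*(s + 4)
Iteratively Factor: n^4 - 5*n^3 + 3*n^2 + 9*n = (n - 3)*(n^3 - 2*n^2 - 3*n) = (n - 3)^2*(n^2 + n) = (n - 3)^2*(n + 1)*(n)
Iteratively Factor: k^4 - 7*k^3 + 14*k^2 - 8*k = (k)*(k^3 - 7*k^2 + 14*k - 8) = k*(k - 1)*(k^2 - 6*k + 8) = k*(k - 2)*(k - 1)*(k - 4)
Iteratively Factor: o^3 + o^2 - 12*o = (o - 3)*(o^2 + 4*o) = o*(o - 3)*(o + 4)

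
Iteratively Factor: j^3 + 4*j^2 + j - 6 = (j + 3)*(j^2 + j - 2) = (j + 2)*(j + 3)*(j - 1)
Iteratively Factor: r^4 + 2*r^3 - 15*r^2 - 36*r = (r + 3)*(r^3 - r^2 - 12*r) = r*(r + 3)*(r^2 - r - 12) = r*(r - 4)*(r + 3)*(r + 3)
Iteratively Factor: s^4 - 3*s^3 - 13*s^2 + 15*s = (s - 5)*(s^3 + 2*s^2 - 3*s) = s*(s - 5)*(s^2 + 2*s - 3) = s*(s - 5)*(s + 3)*(s - 1)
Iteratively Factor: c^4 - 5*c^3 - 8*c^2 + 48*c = (c + 3)*(c^3 - 8*c^2 + 16*c) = (c - 4)*(c + 3)*(c^2 - 4*c) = c*(c - 4)*(c + 3)*(c - 4)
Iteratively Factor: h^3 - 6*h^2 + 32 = (h - 4)*(h^2 - 2*h - 8) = (h - 4)^2*(h + 2)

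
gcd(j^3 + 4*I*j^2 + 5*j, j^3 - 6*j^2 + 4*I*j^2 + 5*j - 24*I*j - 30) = j^2 + 4*I*j + 5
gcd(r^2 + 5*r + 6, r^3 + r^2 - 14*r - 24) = r^2 + 5*r + 6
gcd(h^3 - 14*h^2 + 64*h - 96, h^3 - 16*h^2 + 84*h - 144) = h^2 - 10*h + 24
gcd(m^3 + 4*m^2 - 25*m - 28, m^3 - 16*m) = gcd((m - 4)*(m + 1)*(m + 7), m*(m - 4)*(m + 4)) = m - 4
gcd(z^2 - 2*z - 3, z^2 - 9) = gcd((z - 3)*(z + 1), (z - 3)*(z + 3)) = z - 3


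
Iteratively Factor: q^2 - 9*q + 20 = (q - 5)*(q - 4)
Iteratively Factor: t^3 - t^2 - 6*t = (t)*(t^2 - t - 6) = t*(t - 3)*(t + 2)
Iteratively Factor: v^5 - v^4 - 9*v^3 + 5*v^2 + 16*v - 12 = (v - 1)*(v^4 - 9*v^2 - 4*v + 12) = (v - 3)*(v - 1)*(v^3 + 3*v^2 - 4) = (v - 3)*(v - 1)*(v + 2)*(v^2 + v - 2) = (v - 3)*(v - 1)^2*(v + 2)*(v + 2)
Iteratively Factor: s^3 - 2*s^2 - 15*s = (s + 3)*(s^2 - 5*s) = s*(s + 3)*(s - 5)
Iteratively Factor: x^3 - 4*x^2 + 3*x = (x - 1)*(x^2 - 3*x) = x*(x - 1)*(x - 3)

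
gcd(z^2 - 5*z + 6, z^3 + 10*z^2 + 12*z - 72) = z - 2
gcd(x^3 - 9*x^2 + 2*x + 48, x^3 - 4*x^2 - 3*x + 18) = x^2 - x - 6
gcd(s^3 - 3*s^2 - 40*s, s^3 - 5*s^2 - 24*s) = s^2 - 8*s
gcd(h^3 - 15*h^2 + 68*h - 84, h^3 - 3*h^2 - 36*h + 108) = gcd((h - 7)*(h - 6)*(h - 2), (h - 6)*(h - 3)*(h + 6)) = h - 6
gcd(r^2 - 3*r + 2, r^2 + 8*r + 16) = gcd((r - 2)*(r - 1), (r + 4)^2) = 1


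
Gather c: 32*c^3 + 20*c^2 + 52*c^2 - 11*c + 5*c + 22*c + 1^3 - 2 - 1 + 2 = 32*c^3 + 72*c^2 + 16*c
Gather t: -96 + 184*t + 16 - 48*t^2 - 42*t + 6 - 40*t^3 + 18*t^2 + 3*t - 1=-40*t^3 - 30*t^2 + 145*t - 75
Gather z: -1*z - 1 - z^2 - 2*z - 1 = -z^2 - 3*z - 2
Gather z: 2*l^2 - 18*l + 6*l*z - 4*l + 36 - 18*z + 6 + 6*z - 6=2*l^2 - 22*l + z*(6*l - 12) + 36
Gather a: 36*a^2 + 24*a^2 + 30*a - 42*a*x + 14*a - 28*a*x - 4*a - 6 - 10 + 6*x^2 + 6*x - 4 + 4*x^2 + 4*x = 60*a^2 + a*(40 - 70*x) + 10*x^2 + 10*x - 20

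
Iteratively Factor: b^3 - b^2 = (b)*(b^2 - b) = b*(b - 1)*(b)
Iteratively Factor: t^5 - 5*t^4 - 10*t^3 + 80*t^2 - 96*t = (t - 3)*(t^4 - 2*t^3 - 16*t^2 + 32*t) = (t - 3)*(t - 2)*(t^3 - 16*t) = t*(t - 3)*(t - 2)*(t^2 - 16) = t*(t - 4)*(t - 3)*(t - 2)*(t + 4)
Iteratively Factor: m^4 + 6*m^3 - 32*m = (m)*(m^3 + 6*m^2 - 32) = m*(m + 4)*(m^2 + 2*m - 8) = m*(m - 2)*(m + 4)*(m + 4)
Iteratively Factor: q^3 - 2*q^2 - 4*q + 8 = (q - 2)*(q^2 - 4) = (q - 2)^2*(q + 2)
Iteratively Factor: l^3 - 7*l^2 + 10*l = (l - 2)*(l^2 - 5*l) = l*(l - 2)*(l - 5)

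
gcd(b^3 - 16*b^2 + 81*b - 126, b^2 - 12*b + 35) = b - 7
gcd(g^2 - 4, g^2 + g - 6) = g - 2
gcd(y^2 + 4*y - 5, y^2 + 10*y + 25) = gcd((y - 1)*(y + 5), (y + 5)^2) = y + 5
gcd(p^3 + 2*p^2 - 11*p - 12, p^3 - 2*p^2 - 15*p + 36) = p^2 + p - 12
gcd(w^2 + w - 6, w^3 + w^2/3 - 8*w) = w + 3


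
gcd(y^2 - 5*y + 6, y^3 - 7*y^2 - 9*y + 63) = y - 3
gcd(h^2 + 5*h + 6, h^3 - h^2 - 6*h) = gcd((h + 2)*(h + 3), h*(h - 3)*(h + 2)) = h + 2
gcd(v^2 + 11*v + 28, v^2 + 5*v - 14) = v + 7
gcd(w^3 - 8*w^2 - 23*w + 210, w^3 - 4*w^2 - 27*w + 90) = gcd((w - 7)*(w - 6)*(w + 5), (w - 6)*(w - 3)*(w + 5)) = w^2 - w - 30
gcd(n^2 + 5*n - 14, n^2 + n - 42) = n + 7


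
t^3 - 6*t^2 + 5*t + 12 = (t - 4)*(t - 3)*(t + 1)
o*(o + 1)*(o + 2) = o^3 + 3*o^2 + 2*o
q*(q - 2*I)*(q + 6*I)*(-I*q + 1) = -I*q^4 + 5*q^3 - 8*I*q^2 + 12*q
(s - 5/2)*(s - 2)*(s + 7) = s^3 + 5*s^2/2 - 53*s/2 + 35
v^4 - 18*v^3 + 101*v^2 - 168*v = v*(v - 8)*(v - 7)*(v - 3)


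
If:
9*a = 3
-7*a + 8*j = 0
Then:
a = 1/3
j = 7/24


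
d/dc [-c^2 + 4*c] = 4 - 2*c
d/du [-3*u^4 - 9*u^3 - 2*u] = -12*u^3 - 27*u^2 - 2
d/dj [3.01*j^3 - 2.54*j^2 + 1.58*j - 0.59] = 9.03*j^2 - 5.08*j + 1.58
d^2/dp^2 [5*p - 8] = 0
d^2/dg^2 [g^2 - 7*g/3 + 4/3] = 2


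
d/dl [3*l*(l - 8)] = 6*l - 24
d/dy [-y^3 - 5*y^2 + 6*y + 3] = -3*y^2 - 10*y + 6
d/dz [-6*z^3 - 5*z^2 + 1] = 2*z*(-9*z - 5)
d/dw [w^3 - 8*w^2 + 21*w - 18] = 3*w^2 - 16*w + 21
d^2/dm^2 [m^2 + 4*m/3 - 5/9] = 2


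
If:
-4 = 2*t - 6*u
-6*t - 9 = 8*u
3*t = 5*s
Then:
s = -129/130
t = -43/26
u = 3/26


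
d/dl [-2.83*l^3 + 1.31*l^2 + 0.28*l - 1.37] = -8.49*l^2 + 2.62*l + 0.28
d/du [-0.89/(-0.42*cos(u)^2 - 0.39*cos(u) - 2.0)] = (0.7476*cos(u) + 0.3471)*sin(u)/(0.42*cos(u)^2 + 0.39*cos(u) + 2.0)^2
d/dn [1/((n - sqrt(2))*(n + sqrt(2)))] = -2*n/(n^4 - 4*n^2 + 4)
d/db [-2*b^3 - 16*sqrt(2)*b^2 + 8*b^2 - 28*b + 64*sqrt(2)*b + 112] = -6*b^2 - 32*sqrt(2)*b + 16*b - 28 + 64*sqrt(2)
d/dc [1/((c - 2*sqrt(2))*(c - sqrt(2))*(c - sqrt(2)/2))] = 2*(-3*c^2 + 7*sqrt(2)*c - 7)/(2*c^6 - 14*sqrt(2)*c^5 + 77*c^4 - 106*sqrt(2)*c^3 + 154*c^2 - 56*sqrt(2)*c + 16)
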